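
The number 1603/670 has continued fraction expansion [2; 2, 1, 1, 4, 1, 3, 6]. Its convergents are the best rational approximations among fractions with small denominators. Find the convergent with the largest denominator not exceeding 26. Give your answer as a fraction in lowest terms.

a_0 = 2: 2/1  (≤ bound)
a_1 = 2: 5/2  (≤ bound)
a_2 = 1: 7/3  (≤ bound)
a_3 = 1: 12/5  (≤ bound)
a_4 = 4: 55/23  (≤ bound)
a_5 = 1: 67/28  (> 26, stop)

55/23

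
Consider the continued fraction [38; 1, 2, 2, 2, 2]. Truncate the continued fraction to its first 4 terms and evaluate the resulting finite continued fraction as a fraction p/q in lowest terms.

271/7

Start with 2.
2 + 1/(2/1) = 2 + 1/2 = 5/2
1 + 1/(5/2) = 1 + 2/5 = 7/5
38 + 1/(7/5) = 38 + 5/7 = 271/7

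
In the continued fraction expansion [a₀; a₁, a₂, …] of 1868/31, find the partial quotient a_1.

3

⌊1868/31⌋ = 60, remainder 8
⌊31/8⌋ = 3, remainder 7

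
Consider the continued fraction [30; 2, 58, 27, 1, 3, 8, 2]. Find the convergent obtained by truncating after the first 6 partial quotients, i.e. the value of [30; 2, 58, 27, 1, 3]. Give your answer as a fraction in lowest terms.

396292/12995

Work from the innermost term outward:
Start with 3.
1 + 1/(3/1) = 1 + 1/3 = 4/3
27 + 1/(4/3) = 27 + 3/4 = 111/4
58 + 1/(111/4) = 58 + 4/111 = 6442/111
2 + 1/(6442/111) = 2 + 111/6442 = 12995/6442
30 + 1/(12995/6442) = 30 + 6442/12995 = 396292/12995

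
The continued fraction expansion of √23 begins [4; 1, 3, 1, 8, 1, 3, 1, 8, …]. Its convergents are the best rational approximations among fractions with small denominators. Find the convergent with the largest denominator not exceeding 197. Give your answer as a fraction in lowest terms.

916/191

List convergents until the denominator exceeds the bound:
a_0 = 4: 4/1  (≤ bound)
a_1 = 1: 5/1  (≤ bound)
a_2 = 3: 19/4  (≤ bound)
a_3 = 1: 24/5  (≤ bound)
a_4 = 8: 211/44  (≤ bound)
a_5 = 1: 235/49  (≤ bound)
a_6 = 3: 916/191  (≤ bound)
a_7 = 1: 1151/240  (> 197, stop)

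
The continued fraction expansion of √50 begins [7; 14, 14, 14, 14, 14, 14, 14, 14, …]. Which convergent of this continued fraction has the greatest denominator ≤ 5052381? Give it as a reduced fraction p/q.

3880899/548842

a_0 = 7: 7/1  (≤ bound)
a_1 = 14: 99/14  (≤ bound)
a_2 = 14: 1393/197  (≤ bound)
a_3 = 14: 19601/2772  (≤ bound)
a_4 = 14: 275807/39005  (≤ bound)
a_5 = 14: 3880899/548842  (≤ bound)
a_6 = 14: 54608393/7722793  (> 5052381, stop)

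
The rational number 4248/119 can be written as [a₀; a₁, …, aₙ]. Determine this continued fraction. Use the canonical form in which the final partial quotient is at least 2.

[35; 1, 2, 3, 3, 1, 2]

4248 ÷ 119 → quotient 35, remainder 83
119 ÷ 83 → quotient 1, remainder 36
83 ÷ 36 → quotient 2, remainder 11
36 ÷ 11 → quotient 3, remainder 3
11 ÷ 3 → quotient 3, remainder 2
3 ÷ 2 → quotient 1, remainder 1
2 ÷ 1 → quotient 2, remainder 0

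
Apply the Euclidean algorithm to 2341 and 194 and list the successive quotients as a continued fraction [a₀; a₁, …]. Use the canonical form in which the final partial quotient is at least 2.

[12; 14, 1, 12]

Run the Euclidean algorithm, recording each quotient:
2341 ÷ 194 → quotient 12, remainder 13
194 ÷ 13 → quotient 14, remainder 12
13 ÷ 12 → quotient 1, remainder 1
12 ÷ 1 → quotient 12, remainder 0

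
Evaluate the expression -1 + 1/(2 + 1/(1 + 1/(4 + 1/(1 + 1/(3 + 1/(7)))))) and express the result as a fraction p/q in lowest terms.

Compute successive convergents:
a_0 = -1: -1/1
a_1 = 2: -1/2
a_2 = 1: -2/3
a_3 = 4: -9/14
a_4 = 1: -11/17
a_5 = 3: -42/65
a_6 = 7: -305/472

-305/472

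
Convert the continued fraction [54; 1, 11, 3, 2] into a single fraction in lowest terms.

Compute successive convergents:
a_0 = 54: 54/1
a_1 = 1: 55/1
a_2 = 11: 659/12
a_3 = 3: 2032/37
a_4 = 2: 4723/86

4723/86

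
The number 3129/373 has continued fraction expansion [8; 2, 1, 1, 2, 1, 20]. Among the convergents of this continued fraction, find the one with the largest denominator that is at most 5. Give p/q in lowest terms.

List convergents until the denominator exceeds the bound:
a_0 = 8: 8/1  (≤ bound)
a_1 = 2: 17/2  (≤ bound)
a_2 = 1: 25/3  (≤ bound)
a_3 = 1: 42/5  (≤ bound)
a_4 = 2: 109/13  (> 5, stop)

42/5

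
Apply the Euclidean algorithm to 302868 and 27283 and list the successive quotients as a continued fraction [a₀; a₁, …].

302868 = 11·27283 + 2755, so a_0 = 11
27283 = 9·2755 + 2488, so a_1 = 9
2755 = 1·2488 + 267, so a_2 = 1
2488 = 9·267 + 85, so a_3 = 9
267 = 3·85 + 12, so a_4 = 3
85 = 7·12 + 1, so a_5 = 7
12 = 12·1 + 0, so a_6 = 12

[11; 9, 1, 9, 3, 7, 12]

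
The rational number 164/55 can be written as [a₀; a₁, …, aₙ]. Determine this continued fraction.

[2; 1, 54]

164 ÷ 55 → quotient 2, remainder 54
55 ÷ 54 → quotient 1, remainder 1
54 ÷ 1 → quotient 54, remainder 0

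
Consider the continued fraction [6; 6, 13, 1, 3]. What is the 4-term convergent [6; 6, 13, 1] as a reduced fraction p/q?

Start with 1.
13 + 1/(1/1) = 13 + 1/1 = 14/1
6 + 1/(14/1) = 6 + 1/14 = 85/14
6 + 1/(85/14) = 6 + 14/85 = 524/85

524/85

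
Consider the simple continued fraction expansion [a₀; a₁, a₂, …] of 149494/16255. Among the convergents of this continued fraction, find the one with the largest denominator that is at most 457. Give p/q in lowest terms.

1729/188

a_0 = 9: 9/1  (≤ bound)
a_1 = 5: 46/5  (≤ bound)
a_2 = 12: 561/61  (≤ bound)
a_3 = 3: 1729/188  (≤ bound)
a_4 = 3: 5748/625  (> 457, stop)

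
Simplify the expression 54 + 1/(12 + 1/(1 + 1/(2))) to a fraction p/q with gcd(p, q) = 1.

Compute successive convergents:
a_0 = 54: 54/1
a_1 = 12: 649/12
a_2 = 1: 703/13
a_3 = 2: 2055/38

2055/38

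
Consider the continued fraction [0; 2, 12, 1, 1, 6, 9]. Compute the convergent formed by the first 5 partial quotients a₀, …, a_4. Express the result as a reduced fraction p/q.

25/52

Use the convergent recurrence hₖ = aₖ·hₖ₋₁ + hₖ₋₂ (and likewise for the denominators kₖ):
a_0 = 0: 0/1
a_1 = 2: 1/2
a_2 = 12: 12/25
a_3 = 1: 13/27
a_4 = 1: 25/52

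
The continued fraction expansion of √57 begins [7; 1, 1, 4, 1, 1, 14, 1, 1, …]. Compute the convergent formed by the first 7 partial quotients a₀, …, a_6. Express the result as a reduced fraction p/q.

Start with 14.
1 + 1/(14/1) = 1 + 1/14 = 15/14
1 + 1/(15/14) = 1 + 14/15 = 29/15
4 + 1/(29/15) = 4 + 15/29 = 131/29
1 + 1/(131/29) = 1 + 29/131 = 160/131
1 + 1/(160/131) = 1 + 131/160 = 291/160
7 + 1/(291/160) = 7 + 160/291 = 2197/291

2197/291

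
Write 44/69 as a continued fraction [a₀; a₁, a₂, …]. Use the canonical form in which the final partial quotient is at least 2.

[0; 1, 1, 1, 3, 6]

Run the Euclidean algorithm, recording each quotient:
44 ÷ 69 → quotient 0, remainder 44
69 ÷ 44 → quotient 1, remainder 25
44 ÷ 25 → quotient 1, remainder 19
25 ÷ 19 → quotient 1, remainder 6
19 ÷ 6 → quotient 3, remainder 1
6 ÷ 1 → quotient 6, remainder 0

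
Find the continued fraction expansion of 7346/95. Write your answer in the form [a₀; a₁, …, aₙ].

[77; 3, 15, 2]

Repeatedly divide and take the remainder:
⌊7346/95⌋ = 77, remainder 31
⌊95/31⌋ = 3, remainder 2
⌊31/2⌋ = 15, remainder 1
⌊2/1⌋ = 2, remainder 0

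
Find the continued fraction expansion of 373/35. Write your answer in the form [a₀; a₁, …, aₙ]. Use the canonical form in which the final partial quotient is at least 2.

[10; 1, 1, 1, 11]

⌊373/35⌋ = 10, remainder 23
⌊35/23⌋ = 1, remainder 12
⌊23/12⌋ = 1, remainder 11
⌊12/11⌋ = 1, remainder 1
⌊11/1⌋ = 11, remainder 0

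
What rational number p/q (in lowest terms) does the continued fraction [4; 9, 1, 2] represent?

Compute successive convergents:
a_0 = 4: 4/1
a_1 = 9: 37/9
a_2 = 1: 41/10
a_3 = 2: 119/29

119/29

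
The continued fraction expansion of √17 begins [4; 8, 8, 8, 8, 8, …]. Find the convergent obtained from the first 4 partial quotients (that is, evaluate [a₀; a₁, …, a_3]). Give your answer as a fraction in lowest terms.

Start with 8.
8 + 1/(8/1) = 8 + 1/8 = 65/8
8 + 1/(65/8) = 8 + 8/65 = 528/65
4 + 1/(528/65) = 4 + 65/528 = 2177/528

2177/528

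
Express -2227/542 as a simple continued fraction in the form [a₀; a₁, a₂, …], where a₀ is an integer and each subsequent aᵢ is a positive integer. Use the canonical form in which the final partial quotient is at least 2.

-2227 = -5·542 + 483, so a_0 = -5
542 = 1·483 + 59, so a_1 = 1
483 = 8·59 + 11, so a_2 = 8
59 = 5·11 + 4, so a_3 = 5
11 = 2·4 + 3, so a_4 = 2
4 = 1·3 + 1, so a_5 = 1
3 = 3·1 + 0, so a_6 = 3

[-5; 1, 8, 5, 2, 1, 3]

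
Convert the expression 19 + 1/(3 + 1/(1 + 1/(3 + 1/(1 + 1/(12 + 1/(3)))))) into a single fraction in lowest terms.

Work from the innermost term outward:
Start with 3.
12 + 1/(3/1) = 12 + 1/3 = 37/3
1 + 1/(37/3) = 1 + 3/37 = 40/37
3 + 1/(40/37) = 3 + 37/40 = 157/40
1 + 1/(157/40) = 1 + 40/157 = 197/157
3 + 1/(197/157) = 3 + 157/197 = 748/197
19 + 1/(748/197) = 19 + 197/748 = 14409/748

14409/748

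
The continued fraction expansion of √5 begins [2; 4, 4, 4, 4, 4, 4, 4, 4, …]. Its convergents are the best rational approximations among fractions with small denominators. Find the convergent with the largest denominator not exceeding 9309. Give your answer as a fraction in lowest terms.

12238/5473

List convergents until the denominator exceeds the bound:
a_0 = 2: 2/1  (≤ bound)
a_1 = 4: 9/4  (≤ bound)
a_2 = 4: 38/17  (≤ bound)
a_3 = 4: 161/72  (≤ bound)
a_4 = 4: 682/305  (≤ bound)
a_5 = 4: 2889/1292  (≤ bound)
a_6 = 4: 12238/5473  (≤ bound)
a_7 = 4: 51841/23184  (> 9309, stop)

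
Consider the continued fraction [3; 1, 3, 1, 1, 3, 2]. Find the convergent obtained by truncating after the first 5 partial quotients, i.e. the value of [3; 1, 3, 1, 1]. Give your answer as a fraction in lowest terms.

Start with 1.
1 + 1/(1/1) = 1 + 1/1 = 2/1
3 + 1/(2/1) = 3 + 1/2 = 7/2
1 + 1/(7/2) = 1 + 2/7 = 9/7
3 + 1/(9/7) = 3 + 7/9 = 34/9

34/9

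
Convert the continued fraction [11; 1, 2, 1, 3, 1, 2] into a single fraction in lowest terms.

a_0 = 11: 11/1
a_1 = 1: 12/1
a_2 = 2: 35/3
a_3 = 1: 47/4
a_4 = 3: 176/15
a_5 = 1: 223/19
a_6 = 2: 622/53

622/53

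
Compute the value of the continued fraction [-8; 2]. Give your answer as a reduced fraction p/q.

-15/2

Start with 2.
-8 + 1/(2/1) = -8 + 1/2 = -15/2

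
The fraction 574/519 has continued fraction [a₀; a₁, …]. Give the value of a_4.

2

574 = 1·519 + 55, so a_0 = 1
519 = 9·55 + 24, so a_1 = 9
55 = 2·24 + 7, so a_2 = 2
24 = 3·7 + 3, so a_3 = 3
7 = 2·3 + 1, so a_4 = 2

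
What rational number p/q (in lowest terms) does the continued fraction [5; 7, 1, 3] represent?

159/31

a_0 = 5: 5/1
a_1 = 7: 36/7
a_2 = 1: 41/8
a_3 = 3: 159/31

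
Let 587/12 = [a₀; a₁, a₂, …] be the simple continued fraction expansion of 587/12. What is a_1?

1

Repeatedly divide and take the remainder:
587 ÷ 12 → quotient 48, remainder 11
12 ÷ 11 → quotient 1, remainder 1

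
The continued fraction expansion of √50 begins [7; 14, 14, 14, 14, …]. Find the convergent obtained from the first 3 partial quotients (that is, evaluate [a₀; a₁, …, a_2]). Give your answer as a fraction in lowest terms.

Starting at the tail and folding back:
Start with 14.
14 + 1/(14/1) = 14 + 1/14 = 197/14
7 + 1/(197/14) = 7 + 14/197 = 1393/197

1393/197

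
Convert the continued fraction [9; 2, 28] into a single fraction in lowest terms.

Work from the innermost term outward:
Start with 28.
2 + 1/(28/1) = 2 + 1/28 = 57/28
9 + 1/(57/28) = 9 + 28/57 = 541/57

541/57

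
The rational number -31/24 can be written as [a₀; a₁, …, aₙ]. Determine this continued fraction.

[-2; 1, 2, 2, 3]

Repeatedly divide and take the remainder:
-31 ÷ 24 → quotient -2, remainder 17
24 ÷ 17 → quotient 1, remainder 7
17 ÷ 7 → quotient 2, remainder 3
7 ÷ 3 → quotient 2, remainder 1
3 ÷ 1 → quotient 3, remainder 0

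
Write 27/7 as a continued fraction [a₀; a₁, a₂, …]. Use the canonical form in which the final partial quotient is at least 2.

Run the Euclidean algorithm, recording each quotient:
⌊27/7⌋ = 3, remainder 6
⌊7/6⌋ = 1, remainder 1
⌊6/1⌋ = 6, remainder 0

[3; 1, 6]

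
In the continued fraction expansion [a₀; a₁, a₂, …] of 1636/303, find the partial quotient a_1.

⌊1636/303⌋ = 5, remainder 121
⌊303/121⌋ = 2, remainder 61

2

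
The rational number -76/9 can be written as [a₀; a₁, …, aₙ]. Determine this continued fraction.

[-9; 1, 1, 4]

-76 ÷ 9 → quotient -9, remainder 5
9 ÷ 5 → quotient 1, remainder 4
5 ÷ 4 → quotient 1, remainder 1
4 ÷ 1 → quotient 4, remainder 0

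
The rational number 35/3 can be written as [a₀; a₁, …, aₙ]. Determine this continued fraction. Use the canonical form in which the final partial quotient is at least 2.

Run the Euclidean algorithm, recording each quotient:
35 = 11·3 + 2, so a_0 = 11
3 = 1·2 + 1, so a_1 = 1
2 = 2·1 + 0, so a_2 = 2

[11; 1, 2]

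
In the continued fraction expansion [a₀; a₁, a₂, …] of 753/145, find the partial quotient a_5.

2

753 ÷ 145 → quotient 5, remainder 28
145 ÷ 28 → quotient 5, remainder 5
28 ÷ 5 → quotient 5, remainder 3
5 ÷ 3 → quotient 1, remainder 2
3 ÷ 2 → quotient 1, remainder 1
2 ÷ 1 → quotient 2, remainder 0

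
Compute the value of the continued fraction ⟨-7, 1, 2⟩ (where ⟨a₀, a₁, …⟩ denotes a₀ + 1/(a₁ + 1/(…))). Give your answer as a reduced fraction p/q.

-19/3

a_0 = -7: -7/1
a_1 = 1: -6/1
a_2 = 2: -19/3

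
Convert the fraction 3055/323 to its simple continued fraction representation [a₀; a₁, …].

Run the Euclidean algorithm, recording each quotient:
3055 = 9·323 + 148, so a_0 = 9
323 = 2·148 + 27, so a_1 = 2
148 = 5·27 + 13, so a_2 = 5
27 = 2·13 + 1, so a_3 = 2
13 = 13·1 + 0, so a_4 = 13

[9; 2, 5, 2, 13]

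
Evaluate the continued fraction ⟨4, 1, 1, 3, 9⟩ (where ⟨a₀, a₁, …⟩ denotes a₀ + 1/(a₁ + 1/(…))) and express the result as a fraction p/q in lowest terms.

297/65

Work from the innermost term outward:
Start with 9.
3 + 1/(9/1) = 3 + 1/9 = 28/9
1 + 1/(28/9) = 1 + 9/28 = 37/28
1 + 1/(37/28) = 1 + 28/37 = 65/37
4 + 1/(65/37) = 4 + 37/65 = 297/65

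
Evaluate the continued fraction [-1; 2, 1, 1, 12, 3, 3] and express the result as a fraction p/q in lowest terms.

a_0 = -1: -1/1
a_1 = 2: -1/2
a_2 = 1: -2/3
a_3 = 1: -3/5
a_4 = 12: -38/63
a_5 = 3: -117/194
a_6 = 3: -389/645

-389/645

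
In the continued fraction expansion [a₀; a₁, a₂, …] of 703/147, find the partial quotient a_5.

2

Run the Euclidean algorithm, recording each quotient:
703 = 4·147 + 115, so a_0 = 4
147 = 1·115 + 32, so a_1 = 1
115 = 3·32 + 19, so a_2 = 3
32 = 1·19 + 13, so a_3 = 1
19 = 1·13 + 6, so a_4 = 1
13 = 2·6 + 1, so a_5 = 2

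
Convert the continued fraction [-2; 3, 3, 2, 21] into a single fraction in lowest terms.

Start with 21.
2 + 1/(21/1) = 2 + 1/21 = 43/21
3 + 1/(43/21) = 3 + 21/43 = 150/43
3 + 1/(150/43) = 3 + 43/150 = 493/150
-2 + 1/(493/150) = -2 + 150/493 = -836/493

-836/493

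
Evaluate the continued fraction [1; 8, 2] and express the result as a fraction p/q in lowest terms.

Start with 2.
8 + 1/(2/1) = 8 + 1/2 = 17/2
1 + 1/(17/2) = 1 + 2/17 = 19/17

19/17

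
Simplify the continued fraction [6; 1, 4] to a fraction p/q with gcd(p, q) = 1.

Compute successive convergents:
a_0 = 6: 6/1
a_1 = 1: 7/1
a_2 = 4: 34/5

34/5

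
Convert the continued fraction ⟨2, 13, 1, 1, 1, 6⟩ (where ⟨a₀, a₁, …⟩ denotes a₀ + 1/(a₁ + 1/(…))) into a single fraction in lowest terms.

Start with 6.
1 + 1/(6/1) = 1 + 1/6 = 7/6
1 + 1/(7/6) = 1 + 6/7 = 13/7
1 + 1/(13/7) = 1 + 7/13 = 20/13
13 + 1/(20/13) = 13 + 13/20 = 273/20
2 + 1/(273/20) = 2 + 20/273 = 566/273

566/273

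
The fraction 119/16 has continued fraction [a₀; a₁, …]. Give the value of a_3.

2

⌊119/16⌋ = 7, remainder 7
⌊16/7⌋ = 2, remainder 2
⌊7/2⌋ = 3, remainder 1
⌊2/1⌋ = 2, remainder 0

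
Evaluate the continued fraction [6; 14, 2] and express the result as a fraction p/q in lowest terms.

176/29

Start with 2.
14 + 1/(2/1) = 14 + 1/2 = 29/2
6 + 1/(29/2) = 6 + 2/29 = 176/29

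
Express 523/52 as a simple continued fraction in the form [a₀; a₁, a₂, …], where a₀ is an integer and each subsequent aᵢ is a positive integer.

[10; 17, 3]

Apply division with remainder until the remainder is 0:
⌊523/52⌋ = 10, remainder 3
⌊52/3⌋ = 17, remainder 1
⌊3/1⌋ = 3, remainder 0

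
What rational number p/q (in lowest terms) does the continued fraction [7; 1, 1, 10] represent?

158/21

Start with 10.
1 + 1/(10/1) = 1 + 1/10 = 11/10
1 + 1/(11/10) = 1 + 10/11 = 21/11
7 + 1/(21/11) = 7 + 11/21 = 158/21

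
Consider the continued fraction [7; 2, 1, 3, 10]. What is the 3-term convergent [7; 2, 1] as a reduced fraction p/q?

Start with 1.
2 + 1/(1/1) = 2 + 1/1 = 3/1
7 + 1/(3/1) = 7 + 1/3 = 22/3

22/3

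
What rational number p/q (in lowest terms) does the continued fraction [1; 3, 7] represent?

29/22

Starting at the tail and folding back:
Start with 7.
3 + 1/(7/1) = 3 + 1/7 = 22/7
1 + 1/(22/7) = 1 + 7/22 = 29/22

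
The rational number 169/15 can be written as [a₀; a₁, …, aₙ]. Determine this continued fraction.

[11; 3, 1, 3]

Run the Euclidean algorithm, recording each quotient:
169 ÷ 15 → quotient 11, remainder 4
15 ÷ 4 → quotient 3, remainder 3
4 ÷ 3 → quotient 1, remainder 1
3 ÷ 1 → quotient 3, remainder 0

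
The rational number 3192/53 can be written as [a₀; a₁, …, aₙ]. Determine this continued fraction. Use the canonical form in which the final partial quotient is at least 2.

Apply division with remainder until the remainder is 0:
3192 ÷ 53 → quotient 60, remainder 12
53 ÷ 12 → quotient 4, remainder 5
12 ÷ 5 → quotient 2, remainder 2
5 ÷ 2 → quotient 2, remainder 1
2 ÷ 1 → quotient 2, remainder 0

[60; 4, 2, 2, 2]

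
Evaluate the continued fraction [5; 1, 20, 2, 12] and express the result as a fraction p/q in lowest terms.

Start with 12.
2 + 1/(12/1) = 2 + 1/12 = 25/12
20 + 1/(25/12) = 20 + 12/25 = 512/25
1 + 1/(512/25) = 1 + 25/512 = 537/512
5 + 1/(537/512) = 5 + 512/537 = 3197/537

3197/537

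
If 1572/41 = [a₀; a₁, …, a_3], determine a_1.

2

1572 = 38·41 + 14, so a_0 = 38
41 = 2·14 + 13, so a_1 = 2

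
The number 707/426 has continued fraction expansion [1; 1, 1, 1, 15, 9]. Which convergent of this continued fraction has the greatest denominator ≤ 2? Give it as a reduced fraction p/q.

3/2

a_0 = 1: 1/1  (≤ bound)
a_1 = 1: 2/1  (≤ bound)
a_2 = 1: 3/2  (≤ bound)
a_3 = 1: 5/3  (> 2, stop)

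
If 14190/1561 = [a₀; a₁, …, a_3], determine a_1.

11

14190 = 9·1561 + 141, so a_0 = 9
1561 = 11·141 + 10, so a_1 = 11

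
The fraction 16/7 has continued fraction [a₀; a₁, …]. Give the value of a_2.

2

16 ÷ 7 → quotient 2, remainder 2
7 ÷ 2 → quotient 3, remainder 1
2 ÷ 1 → quotient 2, remainder 0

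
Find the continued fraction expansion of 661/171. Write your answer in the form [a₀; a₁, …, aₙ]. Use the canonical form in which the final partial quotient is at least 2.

[3; 1, 6, 2, 3, 3]

Repeatedly divide and take the remainder:
661 = 3·171 + 148, so a_0 = 3
171 = 1·148 + 23, so a_1 = 1
148 = 6·23 + 10, so a_2 = 6
23 = 2·10 + 3, so a_3 = 2
10 = 3·3 + 1, so a_4 = 3
3 = 3·1 + 0, so a_5 = 3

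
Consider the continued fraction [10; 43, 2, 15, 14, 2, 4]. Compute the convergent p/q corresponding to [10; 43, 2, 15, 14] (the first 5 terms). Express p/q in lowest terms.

190026/18959

Start with 14.
15 + 1/(14/1) = 15 + 1/14 = 211/14
2 + 1/(211/14) = 2 + 14/211 = 436/211
43 + 1/(436/211) = 43 + 211/436 = 18959/436
10 + 1/(18959/436) = 10 + 436/18959 = 190026/18959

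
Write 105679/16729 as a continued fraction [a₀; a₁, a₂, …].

[6; 3, 6, 1, 1, 14, 28]

Repeatedly divide and take the remainder:
⌊105679/16729⌋ = 6, remainder 5305
⌊16729/5305⌋ = 3, remainder 814
⌊5305/814⌋ = 6, remainder 421
⌊814/421⌋ = 1, remainder 393
⌊421/393⌋ = 1, remainder 28
⌊393/28⌋ = 14, remainder 1
⌊28/1⌋ = 28, remainder 0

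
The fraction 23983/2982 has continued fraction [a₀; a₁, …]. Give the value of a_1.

Repeatedly divide and take the remainder:
23983 = 8·2982 + 127, so a_0 = 8
2982 = 23·127 + 61, so a_1 = 23

23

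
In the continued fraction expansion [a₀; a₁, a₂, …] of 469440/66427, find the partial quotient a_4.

469440 ÷ 66427 → quotient 7, remainder 4451
66427 ÷ 4451 → quotient 14, remainder 4113
4451 ÷ 4113 → quotient 1, remainder 338
4113 ÷ 338 → quotient 12, remainder 57
338 ÷ 57 → quotient 5, remainder 53

5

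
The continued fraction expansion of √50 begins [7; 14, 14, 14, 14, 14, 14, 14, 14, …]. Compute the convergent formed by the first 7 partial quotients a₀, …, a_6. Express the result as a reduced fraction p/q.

54608393/7722793

Start with 14.
14 + 1/(14/1) = 14 + 1/14 = 197/14
14 + 1/(197/14) = 14 + 14/197 = 2772/197
14 + 1/(2772/197) = 14 + 197/2772 = 39005/2772
14 + 1/(39005/2772) = 14 + 2772/39005 = 548842/39005
14 + 1/(548842/39005) = 14 + 39005/548842 = 7722793/548842
7 + 1/(7722793/548842) = 7 + 548842/7722793 = 54608393/7722793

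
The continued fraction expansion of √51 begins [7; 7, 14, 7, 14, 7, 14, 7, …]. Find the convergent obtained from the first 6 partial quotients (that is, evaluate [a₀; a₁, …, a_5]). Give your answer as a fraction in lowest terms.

a_0 = 7: 7/1
a_1 = 7: 50/7
a_2 = 14: 707/99
a_3 = 7: 4999/700
a_4 = 14: 70693/9899
a_5 = 7: 499850/69993

499850/69993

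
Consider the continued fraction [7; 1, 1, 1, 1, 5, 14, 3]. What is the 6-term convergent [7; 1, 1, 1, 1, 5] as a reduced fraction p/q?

213/28

Compute successive convergents:
a_0 = 7: 7/1
a_1 = 1: 8/1
a_2 = 1: 15/2
a_3 = 1: 23/3
a_4 = 1: 38/5
a_5 = 5: 213/28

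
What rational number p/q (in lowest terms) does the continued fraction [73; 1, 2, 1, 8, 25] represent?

64820/879

a_0 = 73: 73/1
a_1 = 1: 74/1
a_2 = 2: 221/3
a_3 = 1: 295/4
a_4 = 8: 2581/35
a_5 = 25: 64820/879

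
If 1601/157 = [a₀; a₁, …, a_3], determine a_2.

15

1601 = 10·157 + 31, so a_0 = 10
157 = 5·31 + 2, so a_1 = 5
31 = 15·2 + 1, so a_2 = 15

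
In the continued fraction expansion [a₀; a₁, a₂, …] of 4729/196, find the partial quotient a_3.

5

Repeatedly divide and take the remainder:
⌊4729/196⌋ = 24, remainder 25
⌊196/25⌋ = 7, remainder 21
⌊25/21⌋ = 1, remainder 4
⌊21/4⌋ = 5, remainder 1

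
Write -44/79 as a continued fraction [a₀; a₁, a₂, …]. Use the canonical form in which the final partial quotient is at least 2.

-44 ÷ 79 → quotient -1, remainder 35
79 ÷ 35 → quotient 2, remainder 9
35 ÷ 9 → quotient 3, remainder 8
9 ÷ 8 → quotient 1, remainder 1
8 ÷ 1 → quotient 8, remainder 0

[-1; 2, 3, 1, 8]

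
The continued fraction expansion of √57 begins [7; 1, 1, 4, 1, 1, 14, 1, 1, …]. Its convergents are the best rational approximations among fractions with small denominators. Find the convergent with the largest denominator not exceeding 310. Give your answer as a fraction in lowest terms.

2197/291

List convergents until the denominator exceeds the bound:
a_0 = 7: 7/1  (≤ bound)
a_1 = 1: 8/1  (≤ bound)
a_2 = 1: 15/2  (≤ bound)
a_3 = 4: 68/9  (≤ bound)
a_4 = 1: 83/11  (≤ bound)
a_5 = 1: 151/20  (≤ bound)
a_6 = 14: 2197/291  (≤ bound)
a_7 = 1: 2348/311  (> 310, stop)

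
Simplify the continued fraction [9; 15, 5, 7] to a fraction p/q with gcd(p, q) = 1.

Start with 7.
5 + 1/(7/1) = 5 + 1/7 = 36/7
15 + 1/(36/7) = 15 + 7/36 = 547/36
9 + 1/(547/36) = 9 + 36/547 = 4959/547

4959/547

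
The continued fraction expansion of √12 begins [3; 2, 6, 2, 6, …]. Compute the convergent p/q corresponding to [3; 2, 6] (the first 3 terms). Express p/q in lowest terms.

Starting at the tail and folding back:
Start with 6.
2 + 1/(6/1) = 2 + 1/6 = 13/6
3 + 1/(13/6) = 3 + 6/13 = 45/13

45/13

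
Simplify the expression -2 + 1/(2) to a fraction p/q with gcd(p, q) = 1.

a_0 = -2: -2/1
a_1 = 2: -3/2

-3/2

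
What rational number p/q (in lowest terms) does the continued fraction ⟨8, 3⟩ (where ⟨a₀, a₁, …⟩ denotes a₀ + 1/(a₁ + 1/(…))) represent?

Start with 3.
8 + 1/(3/1) = 8 + 1/3 = 25/3

25/3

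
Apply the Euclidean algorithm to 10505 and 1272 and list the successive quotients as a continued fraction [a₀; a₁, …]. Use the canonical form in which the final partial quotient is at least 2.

10505 = 8·1272 + 329, so a_0 = 8
1272 = 3·329 + 285, so a_1 = 3
329 = 1·285 + 44, so a_2 = 1
285 = 6·44 + 21, so a_3 = 6
44 = 2·21 + 2, so a_4 = 2
21 = 10·2 + 1, so a_5 = 10
2 = 2·1 + 0, so a_6 = 2

[8; 3, 1, 6, 2, 10, 2]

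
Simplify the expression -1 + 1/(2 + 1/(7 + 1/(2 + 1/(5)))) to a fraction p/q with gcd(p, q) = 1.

-93/175

a_0 = -1: -1/1
a_1 = 2: -1/2
a_2 = 7: -8/15
a_3 = 2: -17/32
a_4 = 5: -93/175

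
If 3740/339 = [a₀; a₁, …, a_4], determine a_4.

Run the Euclidean algorithm, recording each quotient:
3740 ÷ 339 → quotient 11, remainder 11
339 ÷ 11 → quotient 30, remainder 9
11 ÷ 9 → quotient 1, remainder 2
9 ÷ 2 → quotient 4, remainder 1
2 ÷ 1 → quotient 2, remainder 0

2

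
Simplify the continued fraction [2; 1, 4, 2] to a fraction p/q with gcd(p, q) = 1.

31/11

a_0 = 2: 2/1
a_1 = 1: 3/1
a_2 = 4: 14/5
a_3 = 2: 31/11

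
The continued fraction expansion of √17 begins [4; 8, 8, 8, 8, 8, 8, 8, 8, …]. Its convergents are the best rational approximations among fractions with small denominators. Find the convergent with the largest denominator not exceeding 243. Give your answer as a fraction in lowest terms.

268/65

a_0 = 4: 4/1  (≤ bound)
a_1 = 8: 33/8  (≤ bound)
a_2 = 8: 268/65  (≤ bound)
a_3 = 8: 2177/528  (> 243, stop)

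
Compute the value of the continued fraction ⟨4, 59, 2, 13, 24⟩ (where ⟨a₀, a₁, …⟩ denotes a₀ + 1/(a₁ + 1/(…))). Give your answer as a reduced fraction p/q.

Build up convergents one term at a time:
a_0 = 4: 4/1
a_1 = 59: 237/59
a_2 = 2: 478/119
a_3 = 13: 6451/1606
a_4 = 24: 155302/38663

155302/38663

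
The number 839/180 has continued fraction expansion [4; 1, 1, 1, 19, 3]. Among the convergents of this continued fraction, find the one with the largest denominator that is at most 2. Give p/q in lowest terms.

a_0 = 4: 4/1  (≤ bound)
a_1 = 1: 5/1  (≤ bound)
a_2 = 1: 9/2  (≤ bound)
a_3 = 1: 14/3  (> 2, stop)

9/2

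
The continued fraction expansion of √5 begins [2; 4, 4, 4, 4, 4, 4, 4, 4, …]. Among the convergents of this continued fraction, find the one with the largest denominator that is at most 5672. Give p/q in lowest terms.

12238/5473

List convergents until the denominator exceeds the bound:
a_0 = 2: 2/1  (≤ bound)
a_1 = 4: 9/4  (≤ bound)
a_2 = 4: 38/17  (≤ bound)
a_3 = 4: 161/72  (≤ bound)
a_4 = 4: 682/305  (≤ bound)
a_5 = 4: 2889/1292  (≤ bound)
a_6 = 4: 12238/5473  (≤ bound)
a_7 = 4: 51841/23184  (> 5672, stop)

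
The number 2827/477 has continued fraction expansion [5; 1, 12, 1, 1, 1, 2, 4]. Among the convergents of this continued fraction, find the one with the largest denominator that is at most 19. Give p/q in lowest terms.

a_0 = 5: 5/1  (≤ bound)
a_1 = 1: 6/1  (≤ bound)
a_2 = 12: 77/13  (≤ bound)
a_3 = 1: 83/14  (≤ bound)
a_4 = 1: 160/27  (> 19, stop)

83/14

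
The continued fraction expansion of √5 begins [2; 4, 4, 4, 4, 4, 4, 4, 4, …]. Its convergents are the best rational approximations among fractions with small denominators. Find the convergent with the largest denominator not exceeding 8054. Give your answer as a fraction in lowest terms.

12238/5473

a_0 = 2: 2/1  (≤ bound)
a_1 = 4: 9/4  (≤ bound)
a_2 = 4: 38/17  (≤ bound)
a_3 = 4: 161/72  (≤ bound)
a_4 = 4: 682/305  (≤ bound)
a_5 = 4: 2889/1292  (≤ bound)
a_6 = 4: 12238/5473  (≤ bound)
a_7 = 4: 51841/23184  (> 8054, stop)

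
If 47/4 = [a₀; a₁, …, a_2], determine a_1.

1

47 = 11·4 + 3, so a_0 = 11
4 = 1·3 + 1, so a_1 = 1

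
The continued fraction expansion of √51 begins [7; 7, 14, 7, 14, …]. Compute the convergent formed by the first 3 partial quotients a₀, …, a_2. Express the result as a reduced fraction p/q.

Build up convergents one term at a time:
a_0 = 7: 7/1
a_1 = 7: 50/7
a_2 = 14: 707/99

707/99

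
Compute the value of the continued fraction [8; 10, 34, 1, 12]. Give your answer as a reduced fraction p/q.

Start with 12.
1 + 1/(12/1) = 1 + 1/12 = 13/12
34 + 1/(13/12) = 34 + 12/13 = 454/13
10 + 1/(454/13) = 10 + 13/454 = 4553/454
8 + 1/(4553/454) = 8 + 454/4553 = 36878/4553

36878/4553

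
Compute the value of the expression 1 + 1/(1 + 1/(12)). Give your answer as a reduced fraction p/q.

25/13

Start with 12.
1 + 1/(12/1) = 1 + 1/12 = 13/12
1 + 1/(13/12) = 1 + 12/13 = 25/13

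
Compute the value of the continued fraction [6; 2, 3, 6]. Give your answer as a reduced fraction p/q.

283/44

a_0 = 6: 6/1
a_1 = 2: 13/2
a_2 = 3: 45/7
a_3 = 6: 283/44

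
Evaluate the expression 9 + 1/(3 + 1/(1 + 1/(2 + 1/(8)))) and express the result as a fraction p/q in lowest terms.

853/92

Start with 8.
2 + 1/(8/1) = 2 + 1/8 = 17/8
1 + 1/(17/8) = 1 + 8/17 = 25/17
3 + 1/(25/17) = 3 + 17/25 = 92/25
9 + 1/(92/25) = 9 + 25/92 = 853/92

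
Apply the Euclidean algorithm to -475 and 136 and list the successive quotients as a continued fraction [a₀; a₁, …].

Repeatedly divide and take the remainder:
⌊-475/136⌋ = -4, remainder 69
⌊136/69⌋ = 1, remainder 67
⌊69/67⌋ = 1, remainder 2
⌊67/2⌋ = 33, remainder 1
⌊2/1⌋ = 2, remainder 0

[-4; 1, 1, 33, 2]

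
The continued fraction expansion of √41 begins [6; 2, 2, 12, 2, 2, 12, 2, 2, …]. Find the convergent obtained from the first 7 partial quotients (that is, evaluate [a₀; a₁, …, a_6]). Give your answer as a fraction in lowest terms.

Start with 12.
2 + 1/(12/1) = 2 + 1/12 = 25/12
2 + 1/(25/12) = 2 + 12/25 = 62/25
12 + 1/(62/25) = 12 + 25/62 = 769/62
2 + 1/(769/62) = 2 + 62/769 = 1600/769
2 + 1/(1600/769) = 2 + 769/1600 = 3969/1600
6 + 1/(3969/1600) = 6 + 1600/3969 = 25414/3969

25414/3969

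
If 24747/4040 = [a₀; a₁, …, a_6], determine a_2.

1

⌊24747/4040⌋ = 6, remainder 507
⌊4040/507⌋ = 7, remainder 491
⌊507/491⌋ = 1, remainder 16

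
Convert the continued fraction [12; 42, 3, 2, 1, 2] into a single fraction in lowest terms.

13731/1142

Start with 2.
1 + 1/(2/1) = 1 + 1/2 = 3/2
2 + 1/(3/2) = 2 + 2/3 = 8/3
3 + 1/(8/3) = 3 + 3/8 = 27/8
42 + 1/(27/8) = 42 + 8/27 = 1142/27
12 + 1/(1142/27) = 12 + 27/1142 = 13731/1142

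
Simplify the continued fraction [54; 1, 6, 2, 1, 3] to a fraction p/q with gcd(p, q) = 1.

a_0 = 54: 54/1
a_1 = 1: 55/1
a_2 = 6: 384/7
a_3 = 2: 823/15
a_4 = 1: 1207/22
a_5 = 3: 4444/81

4444/81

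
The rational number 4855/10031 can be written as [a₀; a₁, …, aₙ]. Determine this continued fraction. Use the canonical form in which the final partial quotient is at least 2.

[0; 2, 15, 8, 40]

Repeatedly divide and take the remainder:
4855 = 0·10031 + 4855, so a_0 = 0
10031 = 2·4855 + 321, so a_1 = 2
4855 = 15·321 + 40, so a_2 = 15
321 = 8·40 + 1, so a_3 = 8
40 = 40·1 + 0, so a_4 = 40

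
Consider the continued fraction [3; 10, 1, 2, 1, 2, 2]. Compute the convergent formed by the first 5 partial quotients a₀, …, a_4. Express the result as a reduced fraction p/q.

Use the convergent recurrence hₖ = aₖ·hₖ₋₁ + hₖ₋₂ (and likewise for the denominators kₖ):
a_0 = 3: 3/1
a_1 = 10: 31/10
a_2 = 1: 34/11
a_3 = 2: 99/32
a_4 = 1: 133/43

133/43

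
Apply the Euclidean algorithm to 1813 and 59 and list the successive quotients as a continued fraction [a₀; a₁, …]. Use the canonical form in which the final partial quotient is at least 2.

Apply division with remainder until the remainder is 0:
⌊1813/59⌋ = 30, remainder 43
⌊59/43⌋ = 1, remainder 16
⌊43/16⌋ = 2, remainder 11
⌊16/11⌋ = 1, remainder 5
⌊11/5⌋ = 2, remainder 1
⌊5/1⌋ = 5, remainder 0

[30; 1, 2, 1, 2, 5]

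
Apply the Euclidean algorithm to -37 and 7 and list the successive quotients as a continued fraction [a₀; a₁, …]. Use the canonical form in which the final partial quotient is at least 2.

[-6; 1, 2, 2]

-37 ÷ 7 → quotient -6, remainder 5
7 ÷ 5 → quotient 1, remainder 2
5 ÷ 2 → quotient 2, remainder 1
2 ÷ 1 → quotient 2, remainder 0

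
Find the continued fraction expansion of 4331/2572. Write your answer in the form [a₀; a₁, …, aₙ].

[1; 1, 2, 6, 8, 1, 6, 2]

Run the Euclidean algorithm, recording each quotient:
4331 ÷ 2572 → quotient 1, remainder 1759
2572 ÷ 1759 → quotient 1, remainder 813
1759 ÷ 813 → quotient 2, remainder 133
813 ÷ 133 → quotient 6, remainder 15
133 ÷ 15 → quotient 8, remainder 13
15 ÷ 13 → quotient 1, remainder 2
13 ÷ 2 → quotient 6, remainder 1
2 ÷ 1 → quotient 2, remainder 0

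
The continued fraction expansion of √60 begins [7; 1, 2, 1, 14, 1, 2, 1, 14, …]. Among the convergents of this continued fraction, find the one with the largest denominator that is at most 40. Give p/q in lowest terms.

31/4

a_0 = 7: 7/1  (≤ bound)
a_1 = 1: 8/1  (≤ bound)
a_2 = 2: 23/3  (≤ bound)
a_3 = 1: 31/4  (≤ bound)
a_4 = 14: 457/59  (> 40, stop)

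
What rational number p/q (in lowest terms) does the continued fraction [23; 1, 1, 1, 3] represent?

Starting at the tail and folding back:
Start with 3.
1 + 1/(3/1) = 1 + 1/3 = 4/3
1 + 1/(4/3) = 1 + 3/4 = 7/4
1 + 1/(7/4) = 1 + 4/7 = 11/7
23 + 1/(11/7) = 23 + 7/11 = 260/11

260/11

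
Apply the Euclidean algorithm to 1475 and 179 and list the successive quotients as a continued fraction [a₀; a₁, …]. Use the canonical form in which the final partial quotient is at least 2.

[8; 4, 6, 7]

Repeatedly divide and take the remainder:
⌊1475/179⌋ = 8, remainder 43
⌊179/43⌋ = 4, remainder 7
⌊43/7⌋ = 6, remainder 1
⌊7/1⌋ = 7, remainder 0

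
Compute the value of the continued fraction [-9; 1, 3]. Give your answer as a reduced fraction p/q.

-33/4

Collapse the nested fraction from the inside out:
Start with 3.
1 + 1/(3/1) = 1 + 1/3 = 4/3
-9 + 1/(4/3) = -9 + 3/4 = -33/4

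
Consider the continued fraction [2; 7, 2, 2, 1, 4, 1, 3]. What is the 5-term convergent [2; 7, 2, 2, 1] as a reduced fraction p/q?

111/52

Start with 1.
2 + 1/(1/1) = 2 + 1/1 = 3/1
2 + 1/(3/1) = 2 + 1/3 = 7/3
7 + 1/(7/3) = 7 + 3/7 = 52/7
2 + 1/(52/7) = 2 + 7/52 = 111/52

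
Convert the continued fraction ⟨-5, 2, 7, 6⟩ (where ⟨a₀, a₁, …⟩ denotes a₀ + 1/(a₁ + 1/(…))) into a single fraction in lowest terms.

-417/92

a_0 = -5: -5/1
a_1 = 2: -9/2
a_2 = 7: -68/15
a_3 = 6: -417/92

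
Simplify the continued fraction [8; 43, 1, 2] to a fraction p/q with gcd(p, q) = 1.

Start with 2.
1 + 1/(2/1) = 1 + 1/2 = 3/2
43 + 1/(3/2) = 43 + 2/3 = 131/3
8 + 1/(131/3) = 8 + 3/131 = 1051/131

1051/131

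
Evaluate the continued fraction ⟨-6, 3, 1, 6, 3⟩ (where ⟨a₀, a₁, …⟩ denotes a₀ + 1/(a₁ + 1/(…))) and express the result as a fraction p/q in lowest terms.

Collapse the nested fraction from the inside out:
Start with 3.
6 + 1/(3/1) = 6 + 1/3 = 19/3
1 + 1/(19/3) = 1 + 3/19 = 22/19
3 + 1/(22/19) = 3 + 19/22 = 85/22
-6 + 1/(85/22) = -6 + 22/85 = -488/85

-488/85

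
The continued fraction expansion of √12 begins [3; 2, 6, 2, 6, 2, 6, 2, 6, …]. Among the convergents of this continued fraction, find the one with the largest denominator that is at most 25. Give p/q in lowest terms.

45/13

a_0 = 3: 3/1  (≤ bound)
a_1 = 2: 7/2  (≤ bound)
a_2 = 6: 45/13  (≤ bound)
a_3 = 2: 97/28  (> 25, stop)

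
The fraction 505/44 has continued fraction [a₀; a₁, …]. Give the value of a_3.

⌊505/44⌋ = 11, remainder 21
⌊44/21⌋ = 2, remainder 2
⌊21/2⌋ = 10, remainder 1
⌊2/1⌋ = 2, remainder 0

2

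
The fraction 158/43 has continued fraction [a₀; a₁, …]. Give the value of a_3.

14

⌊158/43⌋ = 3, remainder 29
⌊43/29⌋ = 1, remainder 14
⌊29/14⌋ = 2, remainder 1
⌊14/1⌋ = 14, remainder 0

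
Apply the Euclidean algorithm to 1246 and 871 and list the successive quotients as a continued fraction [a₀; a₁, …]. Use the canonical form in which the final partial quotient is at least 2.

[1; 2, 3, 10, 12]

Apply division with remainder until the remainder is 0:
⌊1246/871⌋ = 1, remainder 375
⌊871/375⌋ = 2, remainder 121
⌊375/121⌋ = 3, remainder 12
⌊121/12⌋ = 10, remainder 1
⌊12/1⌋ = 12, remainder 0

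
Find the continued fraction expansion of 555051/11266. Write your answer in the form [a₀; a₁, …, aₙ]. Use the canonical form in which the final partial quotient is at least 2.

[49; 3, 1, 2, 1, 3, 5, 38]

Apply division with remainder until the remainder is 0:
⌊555051/11266⌋ = 49, remainder 3017
⌊11266/3017⌋ = 3, remainder 2215
⌊3017/2215⌋ = 1, remainder 802
⌊2215/802⌋ = 2, remainder 611
⌊802/611⌋ = 1, remainder 191
⌊611/191⌋ = 3, remainder 38
⌊191/38⌋ = 5, remainder 1
⌊38/1⌋ = 38, remainder 0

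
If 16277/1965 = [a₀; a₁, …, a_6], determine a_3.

⌊16277/1965⌋ = 8, remainder 557
⌊1965/557⌋ = 3, remainder 294
⌊557/294⌋ = 1, remainder 263
⌊294/263⌋ = 1, remainder 31

1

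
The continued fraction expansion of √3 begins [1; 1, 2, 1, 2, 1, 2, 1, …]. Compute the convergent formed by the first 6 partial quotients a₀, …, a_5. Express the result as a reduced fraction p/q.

Use the convergent recurrence hₖ = aₖ·hₖ₋₁ + hₖ₋₂ (and likewise for the denominators kₖ):
a_0 = 1: 1/1
a_1 = 1: 2/1
a_2 = 2: 5/3
a_3 = 1: 7/4
a_4 = 2: 19/11
a_5 = 1: 26/15

26/15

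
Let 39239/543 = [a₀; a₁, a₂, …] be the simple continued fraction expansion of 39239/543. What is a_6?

2

Apply division with remainder until the remainder is 0:
39239 ÷ 543 → quotient 72, remainder 143
543 ÷ 143 → quotient 3, remainder 114
143 ÷ 114 → quotient 1, remainder 29
114 ÷ 29 → quotient 3, remainder 27
29 ÷ 27 → quotient 1, remainder 2
27 ÷ 2 → quotient 13, remainder 1
2 ÷ 1 → quotient 2, remainder 0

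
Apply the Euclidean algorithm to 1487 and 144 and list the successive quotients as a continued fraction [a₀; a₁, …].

[10; 3, 15, 1, 2]

Repeatedly divide and take the remainder:
1487 = 10·144 + 47, so a_0 = 10
144 = 3·47 + 3, so a_1 = 3
47 = 15·3 + 2, so a_2 = 15
3 = 1·2 + 1, so a_3 = 1
2 = 2·1 + 0, so a_4 = 2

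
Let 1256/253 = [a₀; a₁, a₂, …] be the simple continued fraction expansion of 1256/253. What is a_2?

27

⌊1256/253⌋ = 4, remainder 244
⌊253/244⌋ = 1, remainder 9
⌊244/9⌋ = 27, remainder 1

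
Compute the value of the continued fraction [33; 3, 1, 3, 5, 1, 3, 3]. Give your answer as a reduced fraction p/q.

39154/1177

Start with 3.
3 + 1/(3/1) = 3 + 1/3 = 10/3
1 + 1/(10/3) = 1 + 3/10 = 13/10
5 + 1/(13/10) = 5 + 10/13 = 75/13
3 + 1/(75/13) = 3 + 13/75 = 238/75
1 + 1/(238/75) = 1 + 75/238 = 313/238
3 + 1/(313/238) = 3 + 238/313 = 1177/313
33 + 1/(1177/313) = 33 + 313/1177 = 39154/1177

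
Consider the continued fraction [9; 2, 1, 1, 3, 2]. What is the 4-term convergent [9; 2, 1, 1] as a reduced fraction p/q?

Work from the innermost term outward:
Start with 1.
1 + 1/(1/1) = 1 + 1/1 = 2/1
2 + 1/(2/1) = 2 + 1/2 = 5/2
9 + 1/(5/2) = 9 + 2/5 = 47/5

47/5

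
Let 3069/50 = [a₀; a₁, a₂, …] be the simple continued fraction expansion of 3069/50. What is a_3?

3069 ÷ 50 → quotient 61, remainder 19
50 ÷ 19 → quotient 2, remainder 12
19 ÷ 12 → quotient 1, remainder 7
12 ÷ 7 → quotient 1, remainder 5

1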